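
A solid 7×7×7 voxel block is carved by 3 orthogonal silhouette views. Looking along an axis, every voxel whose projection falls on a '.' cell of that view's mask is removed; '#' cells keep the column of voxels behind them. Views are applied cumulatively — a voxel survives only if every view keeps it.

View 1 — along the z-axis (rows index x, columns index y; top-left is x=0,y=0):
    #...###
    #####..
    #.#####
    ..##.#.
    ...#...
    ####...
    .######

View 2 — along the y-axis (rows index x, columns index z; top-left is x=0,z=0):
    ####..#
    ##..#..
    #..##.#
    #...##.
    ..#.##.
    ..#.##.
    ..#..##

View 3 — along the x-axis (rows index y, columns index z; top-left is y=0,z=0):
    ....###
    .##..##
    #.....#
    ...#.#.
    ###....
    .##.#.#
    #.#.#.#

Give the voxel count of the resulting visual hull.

start: 7×7×7 = 343 voxels
step 1: project along z, AND mask (29/49) → |grid| = 203
step 2: project along y, AND mask (24/49) → |grid| = 101
step 3: project along x, AND mask (22/49) → |grid| = 45

45 voxels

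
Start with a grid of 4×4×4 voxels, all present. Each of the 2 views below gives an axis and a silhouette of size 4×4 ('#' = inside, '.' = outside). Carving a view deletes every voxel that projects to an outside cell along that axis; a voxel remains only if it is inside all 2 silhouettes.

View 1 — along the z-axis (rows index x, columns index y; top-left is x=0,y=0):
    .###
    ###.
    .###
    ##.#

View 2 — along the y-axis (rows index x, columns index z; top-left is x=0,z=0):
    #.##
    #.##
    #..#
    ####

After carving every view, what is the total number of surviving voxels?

full grid |V| = 64
step 1: project along z, AND mask (12/16) → |grid| = 48
step 2: project along y, AND mask (12/16) → |grid| = 36

36 voxels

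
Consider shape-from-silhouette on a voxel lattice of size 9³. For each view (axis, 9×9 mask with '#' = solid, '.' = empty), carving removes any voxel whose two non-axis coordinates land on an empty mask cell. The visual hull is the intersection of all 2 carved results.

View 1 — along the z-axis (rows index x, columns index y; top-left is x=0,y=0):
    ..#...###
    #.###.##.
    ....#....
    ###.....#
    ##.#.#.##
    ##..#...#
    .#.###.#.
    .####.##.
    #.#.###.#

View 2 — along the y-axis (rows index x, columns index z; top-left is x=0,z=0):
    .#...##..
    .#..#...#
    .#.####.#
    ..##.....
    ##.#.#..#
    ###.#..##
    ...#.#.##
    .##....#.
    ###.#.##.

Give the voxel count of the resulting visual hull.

initial block: 9^3 = 729
step 1: project along z, AND mask (42/81) → |grid| = 378
step 2: project along y, AND mask (38/81) → |grid| = 172

172 voxels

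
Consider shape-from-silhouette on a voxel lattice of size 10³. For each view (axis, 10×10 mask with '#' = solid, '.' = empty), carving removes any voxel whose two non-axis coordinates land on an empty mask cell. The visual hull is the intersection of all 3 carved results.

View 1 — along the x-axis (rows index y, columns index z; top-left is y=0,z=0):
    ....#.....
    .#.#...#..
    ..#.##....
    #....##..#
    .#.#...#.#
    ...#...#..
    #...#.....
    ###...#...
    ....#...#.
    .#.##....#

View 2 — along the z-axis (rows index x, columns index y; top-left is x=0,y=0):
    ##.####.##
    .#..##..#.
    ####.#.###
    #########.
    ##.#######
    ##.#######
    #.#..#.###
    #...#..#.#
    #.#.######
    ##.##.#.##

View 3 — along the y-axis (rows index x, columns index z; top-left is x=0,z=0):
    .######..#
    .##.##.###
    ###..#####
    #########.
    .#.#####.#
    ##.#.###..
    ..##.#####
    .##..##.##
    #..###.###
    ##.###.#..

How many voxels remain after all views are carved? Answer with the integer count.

remaining voxels: 148

full grid |V| = 1000
  1. axis=0 (YZ plane), |mask|=29  ⇒  voxels=290
  2. axis=2 (XY plane), |mask|=72  ⇒  voxels=204
  3. axis=1 (XZ plane), |mask|=70  ⇒  voxels=148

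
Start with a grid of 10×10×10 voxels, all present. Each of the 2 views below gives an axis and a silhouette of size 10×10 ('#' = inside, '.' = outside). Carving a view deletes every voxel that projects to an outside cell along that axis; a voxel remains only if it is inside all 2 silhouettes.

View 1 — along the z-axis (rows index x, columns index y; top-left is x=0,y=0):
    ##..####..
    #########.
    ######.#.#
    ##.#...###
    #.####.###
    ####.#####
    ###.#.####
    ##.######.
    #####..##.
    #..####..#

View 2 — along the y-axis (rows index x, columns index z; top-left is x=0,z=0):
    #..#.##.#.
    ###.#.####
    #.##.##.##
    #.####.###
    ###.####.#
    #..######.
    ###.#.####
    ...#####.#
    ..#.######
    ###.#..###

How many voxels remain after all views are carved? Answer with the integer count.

voxel count = 536

full grid |V| = 1000
V1 z: intersect with XY mask (75 set) -- 750 left
V2 y: intersect with XZ mask (71 set) -- 536 left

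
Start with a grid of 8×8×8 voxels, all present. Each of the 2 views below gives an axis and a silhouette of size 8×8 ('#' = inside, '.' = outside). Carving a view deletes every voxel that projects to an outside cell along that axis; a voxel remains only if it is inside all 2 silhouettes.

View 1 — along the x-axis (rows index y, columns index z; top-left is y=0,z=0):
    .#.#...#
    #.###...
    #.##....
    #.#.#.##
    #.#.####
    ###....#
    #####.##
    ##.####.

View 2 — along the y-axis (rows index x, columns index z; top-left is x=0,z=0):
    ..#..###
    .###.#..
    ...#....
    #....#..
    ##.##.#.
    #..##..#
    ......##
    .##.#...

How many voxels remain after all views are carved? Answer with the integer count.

voxel count = 119

initial block: 8^3 = 512
after view 1 [x-axis, 38 of 64 cells solid] → remaining = 304
after view 2 [y-axis, 25 of 64 cells solid] → remaining = 119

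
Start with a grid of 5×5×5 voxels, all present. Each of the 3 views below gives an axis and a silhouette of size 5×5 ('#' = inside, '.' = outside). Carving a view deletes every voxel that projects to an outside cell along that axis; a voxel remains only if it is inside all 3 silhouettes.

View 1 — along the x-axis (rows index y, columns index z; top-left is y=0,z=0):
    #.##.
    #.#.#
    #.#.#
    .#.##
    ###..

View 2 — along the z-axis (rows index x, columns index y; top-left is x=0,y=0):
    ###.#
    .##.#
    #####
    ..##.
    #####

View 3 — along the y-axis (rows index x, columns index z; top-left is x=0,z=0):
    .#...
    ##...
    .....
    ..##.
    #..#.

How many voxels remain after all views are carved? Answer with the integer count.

start: 5×5×5 = 125 voxels
after view 1 [x-axis, 15 of 25 cells solid] → remaining = 75
after view 2 [z-axis, 19 of 25 cells solid] → remaining = 57
after view 3 [y-axis, 7 of 25 cells solid] → remaining = 13

voxel count = 13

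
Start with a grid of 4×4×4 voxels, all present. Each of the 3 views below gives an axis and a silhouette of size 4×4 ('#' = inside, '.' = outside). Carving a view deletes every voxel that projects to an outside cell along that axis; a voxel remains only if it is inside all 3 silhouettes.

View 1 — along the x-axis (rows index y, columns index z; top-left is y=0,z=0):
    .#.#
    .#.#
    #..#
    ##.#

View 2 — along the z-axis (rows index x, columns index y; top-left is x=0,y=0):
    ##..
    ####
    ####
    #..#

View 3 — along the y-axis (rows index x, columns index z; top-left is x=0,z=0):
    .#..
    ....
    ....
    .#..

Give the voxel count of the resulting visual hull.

remaining voxels: 4

start: 4×4×4 = 64 voxels
V1 x: intersect with YZ mask (9 set) -- 36 left
V2 z: intersect with XY mask (12 set) -- 27 left
V3 y: intersect with XZ mask (2 set) -- 4 left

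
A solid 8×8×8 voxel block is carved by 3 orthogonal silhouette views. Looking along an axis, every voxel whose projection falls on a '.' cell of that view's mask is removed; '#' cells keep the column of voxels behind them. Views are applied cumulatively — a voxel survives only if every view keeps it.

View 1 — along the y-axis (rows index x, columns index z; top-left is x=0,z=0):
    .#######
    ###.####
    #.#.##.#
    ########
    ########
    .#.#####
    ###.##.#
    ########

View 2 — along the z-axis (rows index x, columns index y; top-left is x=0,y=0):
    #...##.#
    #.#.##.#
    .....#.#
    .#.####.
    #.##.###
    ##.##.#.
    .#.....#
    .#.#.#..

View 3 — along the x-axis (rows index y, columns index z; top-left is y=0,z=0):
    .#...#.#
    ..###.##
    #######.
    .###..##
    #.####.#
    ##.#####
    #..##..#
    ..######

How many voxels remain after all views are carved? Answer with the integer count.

remaining voxels: 154

before carving: 512 voxels (8×8×8)
  1. axis=1 (XZ plane), |mask|=55  ⇒  voxels=440
  2. axis=2 (XY plane), |mask|=32  ⇒  voxels=227
  3. axis=0 (YZ plane), |mask|=43  ⇒  voxels=154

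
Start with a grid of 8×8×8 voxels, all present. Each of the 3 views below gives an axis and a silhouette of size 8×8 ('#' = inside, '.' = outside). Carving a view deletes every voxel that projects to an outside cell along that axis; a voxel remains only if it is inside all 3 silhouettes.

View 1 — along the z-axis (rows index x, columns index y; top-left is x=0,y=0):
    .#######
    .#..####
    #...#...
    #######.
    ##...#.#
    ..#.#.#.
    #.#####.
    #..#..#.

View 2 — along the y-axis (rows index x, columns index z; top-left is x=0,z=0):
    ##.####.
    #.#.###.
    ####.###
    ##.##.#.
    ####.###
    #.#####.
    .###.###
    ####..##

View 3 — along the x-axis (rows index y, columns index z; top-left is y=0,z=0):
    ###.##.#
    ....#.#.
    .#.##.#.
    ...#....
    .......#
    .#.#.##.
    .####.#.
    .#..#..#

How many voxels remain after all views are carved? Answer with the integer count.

remaining voxels: 93

before carving: 512 voxels (8×8×8)
step 1: project along z, AND mask (37/64) → |grid| = 296
step 2: project along y, AND mask (48/64) → |grid| = 216
step 3: project along x, AND mask (26/64) → |grid| = 93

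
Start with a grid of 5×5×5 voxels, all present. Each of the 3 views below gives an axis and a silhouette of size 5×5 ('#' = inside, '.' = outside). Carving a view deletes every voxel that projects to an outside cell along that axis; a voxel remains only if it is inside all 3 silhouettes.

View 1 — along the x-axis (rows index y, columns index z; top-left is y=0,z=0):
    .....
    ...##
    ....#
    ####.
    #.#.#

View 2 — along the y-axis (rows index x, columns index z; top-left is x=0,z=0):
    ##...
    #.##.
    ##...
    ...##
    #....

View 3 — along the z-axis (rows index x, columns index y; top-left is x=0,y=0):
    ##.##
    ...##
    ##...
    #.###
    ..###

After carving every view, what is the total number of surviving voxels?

initial block: 5^3 = 125
carve view 1 (along x, YZ-mask fill 10/25): 50 voxels remain
carve view 2 (along y, XZ-mask fill 10/25): 19 voxels remain
carve view 3 (along z, XY-mask fill 15/25): 13 voxels remain

voxel count = 13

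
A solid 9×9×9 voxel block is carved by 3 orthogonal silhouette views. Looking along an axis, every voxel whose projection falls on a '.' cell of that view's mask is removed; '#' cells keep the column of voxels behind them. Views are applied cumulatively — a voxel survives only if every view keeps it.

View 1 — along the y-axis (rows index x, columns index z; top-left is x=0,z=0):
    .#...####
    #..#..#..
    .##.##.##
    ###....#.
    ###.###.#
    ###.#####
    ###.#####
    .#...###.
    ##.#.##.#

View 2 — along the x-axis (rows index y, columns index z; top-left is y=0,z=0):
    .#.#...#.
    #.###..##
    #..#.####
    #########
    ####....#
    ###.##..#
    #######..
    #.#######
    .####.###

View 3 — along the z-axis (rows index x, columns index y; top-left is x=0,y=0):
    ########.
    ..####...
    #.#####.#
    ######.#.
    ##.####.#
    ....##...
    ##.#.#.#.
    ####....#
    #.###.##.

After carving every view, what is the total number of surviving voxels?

initial block: 9^3 = 729
  1. axis=1 (XZ plane), |mask|=51  ⇒  voxels=459
  2. axis=0 (YZ plane), |mask|=57  ⇒  voxels=313
  3. axis=2 (XY plane), |mask|=51  ⇒  voxels=193

193 voxels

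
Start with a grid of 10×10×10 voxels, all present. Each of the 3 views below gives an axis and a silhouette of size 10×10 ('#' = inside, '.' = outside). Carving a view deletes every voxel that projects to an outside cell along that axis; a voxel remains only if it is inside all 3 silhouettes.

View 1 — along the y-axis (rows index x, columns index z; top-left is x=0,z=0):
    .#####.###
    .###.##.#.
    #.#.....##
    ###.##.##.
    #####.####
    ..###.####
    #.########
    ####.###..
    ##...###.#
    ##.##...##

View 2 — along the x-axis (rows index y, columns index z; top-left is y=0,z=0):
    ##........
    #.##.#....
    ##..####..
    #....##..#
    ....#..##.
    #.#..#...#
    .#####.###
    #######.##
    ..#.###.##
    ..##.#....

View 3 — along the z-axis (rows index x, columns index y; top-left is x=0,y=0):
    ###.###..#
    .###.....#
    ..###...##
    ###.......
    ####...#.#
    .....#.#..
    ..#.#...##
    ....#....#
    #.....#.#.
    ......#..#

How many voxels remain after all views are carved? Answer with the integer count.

before carving: 1000 voxels (10×10×10)
  1. axis=1 (XZ plane), |mask|=69  ⇒  voxels=690
  2. axis=0 (YZ plane), |mask|=49  ⇒  voxels=336
  3. axis=2 (XY plane), |mask|=38  ⇒  voxels=121

remaining voxels: 121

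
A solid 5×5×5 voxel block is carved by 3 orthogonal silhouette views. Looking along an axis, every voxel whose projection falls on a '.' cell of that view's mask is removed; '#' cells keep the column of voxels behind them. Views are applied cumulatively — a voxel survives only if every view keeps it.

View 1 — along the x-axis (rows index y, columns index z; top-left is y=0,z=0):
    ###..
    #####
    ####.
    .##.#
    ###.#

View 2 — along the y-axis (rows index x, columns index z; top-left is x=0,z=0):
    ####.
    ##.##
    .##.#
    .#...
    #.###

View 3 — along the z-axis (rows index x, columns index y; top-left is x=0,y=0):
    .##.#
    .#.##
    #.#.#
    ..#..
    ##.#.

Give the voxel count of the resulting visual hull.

remaining voxels: 36

initial block: 5^3 = 125
V1 x: intersect with YZ mask (19 set) -- 95 left
V2 y: intersect with XZ mask (16 set) -- 62 left
V3 z: intersect with XY mask (13 set) -- 36 left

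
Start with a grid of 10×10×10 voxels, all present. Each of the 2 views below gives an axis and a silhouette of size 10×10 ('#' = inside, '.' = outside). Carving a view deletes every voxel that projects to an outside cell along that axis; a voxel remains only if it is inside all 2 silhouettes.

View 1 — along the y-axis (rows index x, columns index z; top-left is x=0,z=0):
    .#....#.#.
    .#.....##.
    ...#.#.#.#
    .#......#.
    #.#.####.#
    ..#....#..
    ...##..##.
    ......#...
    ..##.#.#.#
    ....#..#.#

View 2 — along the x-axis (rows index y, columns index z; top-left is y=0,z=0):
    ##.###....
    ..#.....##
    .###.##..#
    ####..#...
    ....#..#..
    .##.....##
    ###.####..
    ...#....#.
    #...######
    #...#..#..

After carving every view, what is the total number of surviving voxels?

initial block: 10^3 = 1000
[1] y-view keeps 34 columns → grid now 340
[2] x-view keeps 44 columns → grid now 146

remaining voxels: 146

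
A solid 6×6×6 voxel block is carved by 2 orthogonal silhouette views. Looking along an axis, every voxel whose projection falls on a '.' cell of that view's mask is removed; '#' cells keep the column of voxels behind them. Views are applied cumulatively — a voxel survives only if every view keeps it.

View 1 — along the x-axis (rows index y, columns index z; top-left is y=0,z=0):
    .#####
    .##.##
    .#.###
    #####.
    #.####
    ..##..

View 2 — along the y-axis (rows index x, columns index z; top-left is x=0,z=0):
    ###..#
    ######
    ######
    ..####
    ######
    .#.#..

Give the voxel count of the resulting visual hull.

|visual hull| = 118

initial block: 6^3 = 216
  1. axis=0 (YZ plane), |mask|=25  ⇒  voxels=150
  2. axis=1 (XZ plane), |mask|=28  ⇒  voxels=118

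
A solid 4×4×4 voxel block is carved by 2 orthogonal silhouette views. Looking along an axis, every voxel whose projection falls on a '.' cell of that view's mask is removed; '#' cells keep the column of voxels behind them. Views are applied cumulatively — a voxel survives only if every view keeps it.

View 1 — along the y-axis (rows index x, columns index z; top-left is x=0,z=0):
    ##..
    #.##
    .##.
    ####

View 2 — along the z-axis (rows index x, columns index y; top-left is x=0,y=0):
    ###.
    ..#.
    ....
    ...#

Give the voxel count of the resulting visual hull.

13 voxels

full grid |V| = 64
carve view 1 (along y, XZ-mask fill 11/16): 44 voxels remain
carve view 2 (along z, XY-mask fill 5/16): 13 voxels remain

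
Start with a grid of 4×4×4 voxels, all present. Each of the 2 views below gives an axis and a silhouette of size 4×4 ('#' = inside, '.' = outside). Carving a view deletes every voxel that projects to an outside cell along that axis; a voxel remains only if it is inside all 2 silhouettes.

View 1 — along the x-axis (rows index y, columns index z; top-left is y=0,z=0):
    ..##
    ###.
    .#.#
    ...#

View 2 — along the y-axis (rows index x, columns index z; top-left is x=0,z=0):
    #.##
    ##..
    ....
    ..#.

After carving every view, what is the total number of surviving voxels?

start: 4×4×4 = 64 voxels
after view 1 [x-axis, 8 of 16 cells solid] → remaining = 32
after view 2 [y-axis, 6 of 16 cells solid] → remaining = 11

|visual hull| = 11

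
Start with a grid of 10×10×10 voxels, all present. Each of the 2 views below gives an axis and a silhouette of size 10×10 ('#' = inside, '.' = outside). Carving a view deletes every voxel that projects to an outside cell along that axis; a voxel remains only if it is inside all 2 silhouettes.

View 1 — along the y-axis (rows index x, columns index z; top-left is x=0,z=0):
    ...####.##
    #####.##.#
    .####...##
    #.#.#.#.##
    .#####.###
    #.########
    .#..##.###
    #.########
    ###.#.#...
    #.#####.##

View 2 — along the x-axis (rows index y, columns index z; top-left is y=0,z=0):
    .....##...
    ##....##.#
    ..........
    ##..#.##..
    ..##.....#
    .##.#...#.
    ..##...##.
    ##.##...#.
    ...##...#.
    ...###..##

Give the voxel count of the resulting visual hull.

voxel count = 262

start: 10×10×10 = 1000 voxels
V1 y: intersect with XZ mask (71 set) -- 710 left
V2 x: intersect with YZ mask (36 set) -- 262 left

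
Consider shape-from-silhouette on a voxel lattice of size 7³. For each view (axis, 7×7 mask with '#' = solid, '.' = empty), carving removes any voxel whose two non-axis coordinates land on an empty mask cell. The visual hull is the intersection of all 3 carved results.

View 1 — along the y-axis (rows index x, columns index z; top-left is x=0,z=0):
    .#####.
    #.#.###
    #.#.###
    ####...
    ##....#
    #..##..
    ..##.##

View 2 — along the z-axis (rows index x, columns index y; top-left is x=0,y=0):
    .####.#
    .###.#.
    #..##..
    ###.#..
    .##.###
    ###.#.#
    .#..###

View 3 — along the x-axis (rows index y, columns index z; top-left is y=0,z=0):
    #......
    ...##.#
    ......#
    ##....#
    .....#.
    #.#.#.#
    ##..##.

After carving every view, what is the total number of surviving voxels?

before carving: 343 voxels (7×7×7)
[1] y-view keeps 29 columns → grid now 203
[2] z-view keeps 30 columns → grid now 122
[3] x-view keeps 17 columns → grid now 39

voxel count = 39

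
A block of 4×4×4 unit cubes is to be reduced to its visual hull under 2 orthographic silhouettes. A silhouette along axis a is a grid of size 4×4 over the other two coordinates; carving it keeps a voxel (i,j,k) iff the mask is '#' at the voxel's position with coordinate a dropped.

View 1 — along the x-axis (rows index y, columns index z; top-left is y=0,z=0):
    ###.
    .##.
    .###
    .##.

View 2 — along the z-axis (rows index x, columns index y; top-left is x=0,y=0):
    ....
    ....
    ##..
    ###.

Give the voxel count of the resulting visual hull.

start: 4×4×4 = 64 voxels
step 1: project along x, AND mask (10/16) → |grid| = 40
step 2: project along z, AND mask (5/16) → |grid| = 13

13 voxels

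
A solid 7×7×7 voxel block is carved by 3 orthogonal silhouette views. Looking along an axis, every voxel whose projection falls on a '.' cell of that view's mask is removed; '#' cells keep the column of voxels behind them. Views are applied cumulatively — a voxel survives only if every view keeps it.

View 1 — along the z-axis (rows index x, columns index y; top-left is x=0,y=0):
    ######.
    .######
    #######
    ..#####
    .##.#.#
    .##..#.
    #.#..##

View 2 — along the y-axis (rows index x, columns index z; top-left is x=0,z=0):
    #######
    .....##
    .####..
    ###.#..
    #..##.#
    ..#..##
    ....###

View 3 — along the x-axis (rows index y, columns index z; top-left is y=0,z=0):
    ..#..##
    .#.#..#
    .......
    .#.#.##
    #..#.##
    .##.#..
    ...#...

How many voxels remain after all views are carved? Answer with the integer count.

start: 7×7×7 = 343 voxels
step 1: project along z, AND mask (35/49) → |grid| = 245
step 2: project along y, AND mask (27/49) → |grid| = 139
step 3: project along x, AND mask (18/49) → |grid| = 48

remaining voxels: 48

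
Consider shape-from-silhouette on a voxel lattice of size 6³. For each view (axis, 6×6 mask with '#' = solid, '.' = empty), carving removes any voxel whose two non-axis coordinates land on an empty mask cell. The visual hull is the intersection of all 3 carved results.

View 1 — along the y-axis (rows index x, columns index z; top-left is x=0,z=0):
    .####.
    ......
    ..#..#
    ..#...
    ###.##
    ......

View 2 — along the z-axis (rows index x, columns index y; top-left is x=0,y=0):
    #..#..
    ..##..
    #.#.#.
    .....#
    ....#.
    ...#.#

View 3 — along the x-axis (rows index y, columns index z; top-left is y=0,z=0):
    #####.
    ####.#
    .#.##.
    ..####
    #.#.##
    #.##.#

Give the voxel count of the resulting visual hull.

before carving: 216 voxels (6×6×6)
after view 1 [y-axis, 12 of 36 cells solid] → remaining = 72
after view 2 [z-axis, 11 of 36 cells solid] → remaining = 20
after view 3 [x-axis, 25 of 36 cells solid] → remaining = 15

voxel count = 15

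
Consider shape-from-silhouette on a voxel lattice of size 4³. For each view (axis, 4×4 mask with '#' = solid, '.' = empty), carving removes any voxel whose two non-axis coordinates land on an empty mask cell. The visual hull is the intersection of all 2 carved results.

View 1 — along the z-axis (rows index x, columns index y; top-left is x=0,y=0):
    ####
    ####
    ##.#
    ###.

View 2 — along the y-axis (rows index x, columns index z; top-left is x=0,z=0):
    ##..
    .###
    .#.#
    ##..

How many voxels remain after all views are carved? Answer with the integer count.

start: 4×4×4 = 64 voxels
  1. axis=2 (XY plane), |mask|=14  ⇒  voxels=56
  2. axis=1 (XZ plane), |mask|=9  ⇒  voxels=32

32 voxels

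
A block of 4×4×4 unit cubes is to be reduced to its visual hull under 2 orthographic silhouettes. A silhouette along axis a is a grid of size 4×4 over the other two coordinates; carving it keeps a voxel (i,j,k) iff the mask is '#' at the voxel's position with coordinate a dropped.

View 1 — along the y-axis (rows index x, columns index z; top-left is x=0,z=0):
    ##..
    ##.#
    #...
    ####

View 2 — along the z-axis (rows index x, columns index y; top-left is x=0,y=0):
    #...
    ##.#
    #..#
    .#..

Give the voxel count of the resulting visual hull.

before carving: 64 voxels (4×4×4)
carve view 1 (along y, XZ-mask fill 10/16): 40 voxels remain
carve view 2 (along z, XY-mask fill 7/16): 17 voxels remain

remaining voxels: 17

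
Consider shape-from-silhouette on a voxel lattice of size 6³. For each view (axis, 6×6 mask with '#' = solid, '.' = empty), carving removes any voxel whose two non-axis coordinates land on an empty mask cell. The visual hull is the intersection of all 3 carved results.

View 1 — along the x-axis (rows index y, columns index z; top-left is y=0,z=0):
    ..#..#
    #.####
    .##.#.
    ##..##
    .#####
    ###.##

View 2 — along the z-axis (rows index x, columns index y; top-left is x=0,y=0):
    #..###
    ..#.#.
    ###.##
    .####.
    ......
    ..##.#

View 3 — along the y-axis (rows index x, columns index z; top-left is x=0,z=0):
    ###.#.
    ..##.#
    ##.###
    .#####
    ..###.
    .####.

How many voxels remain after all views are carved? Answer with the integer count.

voxel count = 53

full grid |V| = 216
carve view 1 (along x, YZ-mask fill 24/36): 144 voxels remain
carve view 2 (along z, XY-mask fill 18/36): 73 voxels remain
carve view 3 (along y, XZ-mask fill 24/36): 53 voxels remain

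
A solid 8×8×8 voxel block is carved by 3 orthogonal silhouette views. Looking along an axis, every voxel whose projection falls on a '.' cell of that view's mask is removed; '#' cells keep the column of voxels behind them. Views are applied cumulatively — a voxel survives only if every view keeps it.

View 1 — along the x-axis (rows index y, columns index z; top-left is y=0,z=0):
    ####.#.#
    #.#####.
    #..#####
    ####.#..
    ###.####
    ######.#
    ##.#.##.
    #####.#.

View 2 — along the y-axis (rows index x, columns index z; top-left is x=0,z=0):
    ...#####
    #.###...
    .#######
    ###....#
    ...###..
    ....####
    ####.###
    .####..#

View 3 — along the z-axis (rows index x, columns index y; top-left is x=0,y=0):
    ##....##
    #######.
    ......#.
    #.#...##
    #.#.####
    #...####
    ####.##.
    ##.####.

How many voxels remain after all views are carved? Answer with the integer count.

full grid |V| = 512
step 1: project along x, AND mask (48/64) → |grid| = 384
step 2: project along y, AND mask (39/64) → |grid| = 229
step 3: project along z, AND mask (39/64) → |grid| = 130

remaining voxels: 130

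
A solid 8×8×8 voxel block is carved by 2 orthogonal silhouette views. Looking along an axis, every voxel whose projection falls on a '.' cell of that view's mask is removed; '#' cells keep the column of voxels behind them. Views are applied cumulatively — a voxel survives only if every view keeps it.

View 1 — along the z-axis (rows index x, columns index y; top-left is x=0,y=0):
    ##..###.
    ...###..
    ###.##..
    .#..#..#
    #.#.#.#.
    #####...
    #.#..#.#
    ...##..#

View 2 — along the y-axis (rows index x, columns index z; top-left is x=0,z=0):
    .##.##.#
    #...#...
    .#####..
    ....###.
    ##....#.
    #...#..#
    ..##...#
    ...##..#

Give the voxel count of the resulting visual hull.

remaining voxels: 113

full grid |V| = 512
after view 1 [z-axis, 32 of 64 cells solid] → remaining = 256
after view 2 [y-axis, 27 of 64 cells solid] → remaining = 113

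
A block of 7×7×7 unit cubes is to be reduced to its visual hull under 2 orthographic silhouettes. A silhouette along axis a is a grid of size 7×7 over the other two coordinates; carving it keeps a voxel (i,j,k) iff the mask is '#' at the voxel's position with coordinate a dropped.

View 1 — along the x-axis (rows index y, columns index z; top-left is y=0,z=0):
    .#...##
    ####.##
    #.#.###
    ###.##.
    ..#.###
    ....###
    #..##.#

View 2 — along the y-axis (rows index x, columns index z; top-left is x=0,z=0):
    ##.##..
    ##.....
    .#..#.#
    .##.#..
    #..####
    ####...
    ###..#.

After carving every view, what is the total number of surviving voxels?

voxel count = 100

full grid |V| = 343
V1 x: intersect with YZ mask (30 set) -- 210 left
V2 y: intersect with XZ mask (25 set) -- 100 left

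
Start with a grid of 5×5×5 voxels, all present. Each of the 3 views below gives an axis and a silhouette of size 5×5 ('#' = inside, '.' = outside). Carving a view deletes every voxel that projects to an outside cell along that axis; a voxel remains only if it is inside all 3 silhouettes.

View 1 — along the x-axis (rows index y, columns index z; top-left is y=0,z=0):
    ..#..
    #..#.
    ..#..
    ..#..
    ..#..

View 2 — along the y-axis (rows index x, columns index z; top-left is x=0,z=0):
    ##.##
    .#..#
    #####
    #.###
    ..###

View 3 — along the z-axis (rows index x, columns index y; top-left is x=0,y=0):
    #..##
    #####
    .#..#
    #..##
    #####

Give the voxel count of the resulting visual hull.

voxel count = 11

full grid |V| = 125
V1 x: intersect with YZ mask (6 set) -- 30 left
V2 y: intersect with XZ mask (18 set) -- 19 left
V3 z: intersect with XY mask (18 set) -- 11 left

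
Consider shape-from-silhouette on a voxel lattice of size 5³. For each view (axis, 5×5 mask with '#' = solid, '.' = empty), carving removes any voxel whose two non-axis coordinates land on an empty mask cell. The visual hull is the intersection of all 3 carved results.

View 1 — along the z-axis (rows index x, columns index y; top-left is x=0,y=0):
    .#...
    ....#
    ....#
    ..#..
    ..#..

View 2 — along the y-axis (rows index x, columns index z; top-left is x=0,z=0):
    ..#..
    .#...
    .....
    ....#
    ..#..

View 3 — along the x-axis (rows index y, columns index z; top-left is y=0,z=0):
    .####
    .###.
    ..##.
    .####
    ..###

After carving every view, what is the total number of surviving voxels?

remaining voxels: 2

initial block: 5^3 = 125
carve view 1 (along z, XY-mask fill 5/25): 25 voxels remain
carve view 2 (along y, XZ-mask fill 4/25): 4 voxels remain
carve view 3 (along x, YZ-mask fill 16/25): 2 voxels remain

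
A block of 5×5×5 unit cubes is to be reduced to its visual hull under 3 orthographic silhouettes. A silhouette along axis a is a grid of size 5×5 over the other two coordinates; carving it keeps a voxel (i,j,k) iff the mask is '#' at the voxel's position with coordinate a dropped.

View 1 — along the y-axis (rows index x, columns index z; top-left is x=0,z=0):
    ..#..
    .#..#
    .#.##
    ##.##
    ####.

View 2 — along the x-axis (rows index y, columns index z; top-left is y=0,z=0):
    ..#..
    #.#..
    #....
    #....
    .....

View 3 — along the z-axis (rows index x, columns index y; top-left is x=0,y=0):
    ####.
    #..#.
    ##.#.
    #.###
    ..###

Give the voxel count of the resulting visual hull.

remaining voxels: 6

full grid |V| = 125
[1] y-view keeps 14 columns → grid now 70
[2] x-view keeps 5 columns → grid now 10
[3] z-view keeps 16 columns → grid now 6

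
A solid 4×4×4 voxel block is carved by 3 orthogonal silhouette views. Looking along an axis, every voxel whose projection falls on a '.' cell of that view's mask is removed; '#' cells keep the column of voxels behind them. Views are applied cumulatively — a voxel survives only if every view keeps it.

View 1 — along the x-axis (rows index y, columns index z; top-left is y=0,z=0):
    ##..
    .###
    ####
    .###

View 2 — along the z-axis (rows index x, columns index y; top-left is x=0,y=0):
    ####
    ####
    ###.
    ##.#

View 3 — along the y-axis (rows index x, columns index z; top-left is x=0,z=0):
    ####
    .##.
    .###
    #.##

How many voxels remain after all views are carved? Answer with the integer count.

|visual hull| = 31

full grid |V| = 64
carve view 1 (along x, YZ-mask fill 12/16): 48 voxels remain
carve view 2 (along z, XY-mask fill 14/16): 41 voxels remain
carve view 3 (along y, XZ-mask fill 12/16): 31 voxels remain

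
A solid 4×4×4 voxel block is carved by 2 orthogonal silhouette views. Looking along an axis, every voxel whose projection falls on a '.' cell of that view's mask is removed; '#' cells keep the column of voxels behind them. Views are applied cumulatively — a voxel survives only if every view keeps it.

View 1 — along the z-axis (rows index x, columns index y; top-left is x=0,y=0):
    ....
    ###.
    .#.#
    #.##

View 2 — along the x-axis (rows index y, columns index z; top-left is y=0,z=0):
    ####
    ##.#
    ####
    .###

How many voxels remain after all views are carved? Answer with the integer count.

full grid |V| = 64
carve view 1 (along z, XY-mask fill 8/16): 32 voxels remain
carve view 2 (along x, YZ-mask fill 14/16): 28 voxels remain

remaining voxels: 28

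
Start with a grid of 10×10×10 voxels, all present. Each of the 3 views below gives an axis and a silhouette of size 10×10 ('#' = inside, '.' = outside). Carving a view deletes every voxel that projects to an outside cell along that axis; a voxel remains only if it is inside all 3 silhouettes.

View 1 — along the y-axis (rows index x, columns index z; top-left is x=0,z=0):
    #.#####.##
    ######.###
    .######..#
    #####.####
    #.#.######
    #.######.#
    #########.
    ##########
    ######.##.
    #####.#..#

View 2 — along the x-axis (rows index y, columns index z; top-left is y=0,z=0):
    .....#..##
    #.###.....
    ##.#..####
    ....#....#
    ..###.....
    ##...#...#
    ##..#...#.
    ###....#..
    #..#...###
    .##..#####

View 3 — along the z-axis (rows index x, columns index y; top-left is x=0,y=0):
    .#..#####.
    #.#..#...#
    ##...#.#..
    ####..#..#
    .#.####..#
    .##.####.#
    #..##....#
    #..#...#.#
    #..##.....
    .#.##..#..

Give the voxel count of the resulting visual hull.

start: 10×10×10 = 1000 voxels
[1] y-view keeps 83 columns → grid now 830
[2] x-view keeps 43 columns → grid now 356
[3] z-view keeps 48 columns → grid now 163

remaining voxels: 163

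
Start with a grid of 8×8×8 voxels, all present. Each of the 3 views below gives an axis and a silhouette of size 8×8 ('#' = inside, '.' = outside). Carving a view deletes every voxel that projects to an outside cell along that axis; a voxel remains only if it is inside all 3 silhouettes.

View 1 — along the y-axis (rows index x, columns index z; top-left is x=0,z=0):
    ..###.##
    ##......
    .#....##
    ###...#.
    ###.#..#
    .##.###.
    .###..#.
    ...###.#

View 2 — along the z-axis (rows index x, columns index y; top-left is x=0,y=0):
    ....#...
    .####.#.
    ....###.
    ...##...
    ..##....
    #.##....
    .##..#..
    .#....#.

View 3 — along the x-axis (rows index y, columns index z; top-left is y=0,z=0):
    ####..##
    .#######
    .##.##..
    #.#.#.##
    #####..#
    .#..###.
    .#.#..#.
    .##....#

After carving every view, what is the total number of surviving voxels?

initial block: 8^3 = 512
  1. axis=1 (XZ plane), |mask|=32  ⇒  voxels=256
  2. axis=2 (XY plane), |mask|=21  ⇒  voxels=77
  3. axis=0 (YZ plane), |mask|=38  ⇒  voxels=52

|visual hull| = 52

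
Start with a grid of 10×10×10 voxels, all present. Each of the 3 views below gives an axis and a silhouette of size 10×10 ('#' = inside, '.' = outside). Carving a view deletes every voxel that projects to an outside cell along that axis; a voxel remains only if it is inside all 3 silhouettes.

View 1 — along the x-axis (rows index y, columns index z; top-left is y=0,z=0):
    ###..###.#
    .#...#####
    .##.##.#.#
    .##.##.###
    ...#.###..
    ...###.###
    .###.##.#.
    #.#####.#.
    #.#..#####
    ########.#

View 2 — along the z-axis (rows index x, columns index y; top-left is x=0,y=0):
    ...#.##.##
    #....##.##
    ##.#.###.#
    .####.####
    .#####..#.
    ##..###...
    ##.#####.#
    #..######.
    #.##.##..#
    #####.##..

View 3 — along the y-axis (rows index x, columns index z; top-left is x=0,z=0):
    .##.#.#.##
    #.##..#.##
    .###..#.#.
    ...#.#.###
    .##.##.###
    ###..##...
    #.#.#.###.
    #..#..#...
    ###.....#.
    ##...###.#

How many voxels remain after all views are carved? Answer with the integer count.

|visual hull| = 223

start: 10×10×10 = 1000 voxels
V1 x: intersect with YZ mask (65 set) -- 650 left
V2 z: intersect with XY mask (64 set) -- 415 left
V3 y: intersect with XZ mask (53 set) -- 223 left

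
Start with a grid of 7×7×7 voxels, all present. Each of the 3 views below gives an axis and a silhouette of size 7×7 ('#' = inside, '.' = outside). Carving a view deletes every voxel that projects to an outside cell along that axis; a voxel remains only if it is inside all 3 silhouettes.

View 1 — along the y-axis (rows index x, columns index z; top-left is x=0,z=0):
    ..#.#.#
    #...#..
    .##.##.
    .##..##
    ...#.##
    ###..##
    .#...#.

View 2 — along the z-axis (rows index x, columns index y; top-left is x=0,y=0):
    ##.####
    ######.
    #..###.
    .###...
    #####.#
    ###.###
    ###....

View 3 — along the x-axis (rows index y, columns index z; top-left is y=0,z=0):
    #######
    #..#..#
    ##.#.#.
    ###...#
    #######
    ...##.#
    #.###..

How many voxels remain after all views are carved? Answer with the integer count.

start: 7×7×7 = 343 voxels
[1] y-view keeps 23 columns → grid now 161
[2] z-view keeps 34 columns → grid now 112
[3] x-view keeps 32 columns → grid now 72

72 voxels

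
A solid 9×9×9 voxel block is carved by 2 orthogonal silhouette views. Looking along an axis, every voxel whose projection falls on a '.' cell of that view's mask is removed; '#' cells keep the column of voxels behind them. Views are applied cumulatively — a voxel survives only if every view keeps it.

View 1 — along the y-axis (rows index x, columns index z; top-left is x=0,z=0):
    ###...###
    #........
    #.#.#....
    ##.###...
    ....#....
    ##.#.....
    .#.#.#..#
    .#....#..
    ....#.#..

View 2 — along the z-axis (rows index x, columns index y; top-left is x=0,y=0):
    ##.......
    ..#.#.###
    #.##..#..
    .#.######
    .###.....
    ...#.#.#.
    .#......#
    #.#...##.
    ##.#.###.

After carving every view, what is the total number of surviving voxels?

start: 9×9×9 = 729 voxels
step 1: project along y, AND mask (27/81) → |grid| = 243
step 2: project along z, AND mask (36/81) → |grid| = 104

voxel count = 104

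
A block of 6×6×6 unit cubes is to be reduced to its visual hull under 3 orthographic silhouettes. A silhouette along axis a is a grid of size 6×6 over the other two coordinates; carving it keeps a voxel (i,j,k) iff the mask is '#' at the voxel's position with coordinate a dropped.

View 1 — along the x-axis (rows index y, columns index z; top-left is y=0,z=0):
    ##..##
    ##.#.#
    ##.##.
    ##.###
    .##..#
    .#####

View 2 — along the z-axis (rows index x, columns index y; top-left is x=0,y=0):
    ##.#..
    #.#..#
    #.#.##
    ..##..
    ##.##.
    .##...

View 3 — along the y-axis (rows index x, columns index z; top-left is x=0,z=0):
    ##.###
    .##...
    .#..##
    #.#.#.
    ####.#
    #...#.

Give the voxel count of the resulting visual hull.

voxel count = 48

start: 6×6×6 = 216 voxels
step 1: project along x, AND mask (25/36) → |grid| = 150
step 2: project along z, AND mask (18/36) → |grid| = 75
step 3: project along y, AND mask (20/36) → |grid| = 48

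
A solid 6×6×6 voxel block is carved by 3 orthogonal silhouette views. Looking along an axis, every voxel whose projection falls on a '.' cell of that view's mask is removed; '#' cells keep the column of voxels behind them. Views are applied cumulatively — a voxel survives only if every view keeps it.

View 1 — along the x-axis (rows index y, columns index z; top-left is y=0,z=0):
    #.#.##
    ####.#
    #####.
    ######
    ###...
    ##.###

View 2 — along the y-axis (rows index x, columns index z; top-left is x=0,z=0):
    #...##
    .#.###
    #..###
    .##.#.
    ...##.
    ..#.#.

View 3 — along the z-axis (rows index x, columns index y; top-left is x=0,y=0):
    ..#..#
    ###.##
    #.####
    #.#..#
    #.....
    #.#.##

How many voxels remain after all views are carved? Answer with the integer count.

remaining voxels: 47

initial block: 6^3 = 216
after view 1 [x-axis, 28 of 36 cells solid] → remaining = 168
after view 2 [y-axis, 18 of 36 cells solid] → remaining = 80
after view 3 [z-axis, 20 of 36 cells solid] → remaining = 47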